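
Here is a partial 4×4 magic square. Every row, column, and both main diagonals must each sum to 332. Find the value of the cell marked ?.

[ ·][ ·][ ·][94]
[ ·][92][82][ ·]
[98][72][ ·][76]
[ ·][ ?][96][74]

78

Row 3 must total 332; the given cells sum to 246, so (3,3) = 86.
Column 3: 82 + 86 + 96 + ? = 332, so (1,3) = 68.
Column 4 needs 332; the known cells sum to 244, so (2,4) = 88.
From main diagonal, 332 − (92 + 86 + 74) gives (1,1) = 80.
Anti-diagonal must total 332; the given cells sum to 248, so (4,1) = 84.
The remaining cell in row 1 is (1,2) = 332 − 242 = 90.
From row 2, 332 − (92 + 82 + 88) gives (2,1) = 70.
Using row 4: 84 + 96 + 74 + ? → (4,2) = 332 − 254 = 78.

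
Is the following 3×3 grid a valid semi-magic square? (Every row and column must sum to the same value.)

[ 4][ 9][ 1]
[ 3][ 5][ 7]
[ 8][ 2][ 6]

No — column 1 sums to 15 but row 1 sums to 14.

Row 1: 4 + 9 + 1 = 14.
Row 2: 3 + 5 + 7 = 15.
Row 3: 8 + 2 + 6 = 16.
Column 1: 4 + 3 + 8 = 15.
Column 2: 9 + 5 + 2 = 16.
Column 3: 1 + 7 + 6 = 14.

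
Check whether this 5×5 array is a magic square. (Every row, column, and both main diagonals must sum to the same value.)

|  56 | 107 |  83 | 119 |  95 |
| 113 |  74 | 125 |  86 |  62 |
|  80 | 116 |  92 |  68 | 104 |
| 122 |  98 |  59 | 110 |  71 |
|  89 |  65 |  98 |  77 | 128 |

No — row 2 sums to 460 but row 5 sums to 457.

Row 1: 56 + 107 + 83 + 119 + 95 = 460.
Row 2: 113 + 74 + 125 + 86 + 62 = 460.
Row 3: 80 + 116 + 92 + 68 + 104 = 460.
Row 4: 122 + 98 + 59 + 110 + 71 = 460.
Row 5: 89 + 65 + 98 + 77 + 128 = 457.
Column 1: 56 + 113 + 80 + 122 + 89 = 460.
Column 2: 107 + 74 + 116 + 98 + 65 = 460.
Column 3: 83 + 125 + 92 + 59 + 98 = 457.
Column 4: 119 + 86 + 68 + 110 + 77 = 460.
Column 5: 95 + 62 + 104 + 71 + 128 = 460.
Main diagonal: 56 + 74 + 92 + 110 + 128 = 460.
Anti-diagonal: 95 + 86 + 92 + 98 + 89 = 460.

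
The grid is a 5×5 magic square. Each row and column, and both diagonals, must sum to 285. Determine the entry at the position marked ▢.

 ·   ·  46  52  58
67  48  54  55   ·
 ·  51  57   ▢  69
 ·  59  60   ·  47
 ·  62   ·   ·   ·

63

From row 2, 285 − (67 + 48 + 54 + 55) gives (2,5) = 61.
Using column 2: 48 + 51 + 59 + 62 + ? → (1,2) = 285 − 220 = 65.
Column 3: 46 + 54 + 57 + 60 + ? = 285, so (5,3) = 68.
Column 5 must total 285; the given cells sum to 235, so (5,5) = 50.
Anti-diagonal must total 285; the given cells sum to 229, so (5,1) = 56.
The remaining cell in row 1 is (1,1) = 285 − 221 = 64.
Row 5 needs 285; the known cells sum to 236, so (5,4) = 49.
The remaining cell in main diagonal is (4,4) = 285 − 219 = 66.
The remaining cell in row 4 is (4,1) = 285 − 232 = 53.
Using column 1: 64 + 67 + 53 + 56 + ? → (3,1) = 285 − 240 = 45.
Using column 4: 52 + 55 + 66 + 49 + ? → (3,4) = 285 − 222 = 63.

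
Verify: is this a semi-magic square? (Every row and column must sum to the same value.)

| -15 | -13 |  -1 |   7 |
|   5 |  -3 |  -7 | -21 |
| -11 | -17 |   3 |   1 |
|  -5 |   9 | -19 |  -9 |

Row 1: -15 + (-13) + (-1) + 7 = -22.
Row 2: 5 + (-3) + (-7) + (-21) = -26.
Row 3: -11 + (-17) + 3 + 1 = -24.
Row 4: -5 + 9 + (-19) + (-9) = -24.
Column 1: -15 + 5 + (-11) + (-5) = -26.
Column 2: -13 + (-3) + (-17) + 9 = -24.
Column 3: -1 + (-7) + 3 + (-19) = -24.
Column 4: 7 + (-21) + 1 + (-9) = -22.

No — row 1 sums to -22 but row 4 sums to -24.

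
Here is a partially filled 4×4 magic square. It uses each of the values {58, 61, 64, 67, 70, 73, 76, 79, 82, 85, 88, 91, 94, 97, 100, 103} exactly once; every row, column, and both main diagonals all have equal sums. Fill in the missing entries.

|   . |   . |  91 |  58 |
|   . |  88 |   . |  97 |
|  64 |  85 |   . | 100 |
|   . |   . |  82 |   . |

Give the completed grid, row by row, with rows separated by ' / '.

The 16 entries sum to 1288, so each line sums to 1288/4 = 322.
Row 3 needs 322; the known cells sum to 249, so (3,3) = 73.
Column 3: 91 + 73 + 82 + ? = 322, so (2,3) = 76.
Column 4: 58 + 97 + 100 + ? = 322, so (4,4) = 67.
The remaining cell in main diagonal is (1,1) = 322 − 228 = 94.
The remaining cell in anti-diagonal is (4,1) = 322 − 219 = 103.
Using row 1: 94 + 91 + 58 + ? → (1,2) = 322 − 243 = 79.
Using row 2: 88 + 76 + 97 + ? → (2,1) = 322 − 261 = 61.
Row 4 must total 322; the given cells sum to 252, so (4,2) = 70.

94 79 91 58 / 61 88 76 97 / 64 85 73 100 / 103 70 82 67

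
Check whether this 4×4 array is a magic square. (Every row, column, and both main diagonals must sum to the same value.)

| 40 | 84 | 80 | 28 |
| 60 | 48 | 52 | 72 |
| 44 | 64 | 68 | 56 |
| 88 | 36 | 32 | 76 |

Row 1: 40 + 84 + 80 + 28 = 232.
Row 2: 60 + 48 + 52 + 72 = 232.
Row 3: 44 + 64 + 68 + 56 = 232.
Row 4: 88 + 36 + 32 + 76 = 232.
Column 1: 40 + 60 + 44 + 88 = 232.
Column 2: 84 + 48 + 64 + 36 = 232.
Column 3: 80 + 52 + 68 + 32 = 232.
Column 4: 28 + 72 + 56 + 76 = 232.
Main diagonal: 40 + 48 + 68 + 76 = 232.
Anti-diagonal: 28 + 52 + 64 + 88 = 232.
All lines sum to 232.

Yes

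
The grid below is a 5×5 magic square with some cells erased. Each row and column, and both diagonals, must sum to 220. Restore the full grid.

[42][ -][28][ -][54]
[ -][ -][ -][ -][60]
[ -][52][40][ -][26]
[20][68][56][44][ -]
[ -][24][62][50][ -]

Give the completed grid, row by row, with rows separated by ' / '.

Row 4 needs 220; the known cells sum to 188, so (4,5) = 32.
Column 3 must total 220; the given cells sum to 186, so (2,3) = 34.
The remaining cell in column 5 is (5,5) = 220 − 172 = 48.
Main diagonal: 42 + 40 + 44 + 48 + ? = 220, so (2,2) = 46.
From row 5, 220 − (24 + 62 + 50 + 48) gives (5,1) = 36.
Column 2 needs 220; the known cells sum to 190, so (1,2) = 30.
From anti-diagonal, 220 − (54 + 40 + 68 + 36) gives (2,4) = 22.
Row 1 needs 220; the known cells sum to 154, so (1,4) = 66.
From row 2, 220 − (46 + 34 + 22 + 60) gives (2,1) = 58.
Column 1 must total 220; the given cells sum to 156, so (3,1) = 64.
Column 4 needs 220; the known cells sum to 182, so (3,4) = 38.

42 30 28 66 54 / 58 46 34 22 60 / 64 52 40 38 26 / 20 68 56 44 32 / 36 24 62 50 48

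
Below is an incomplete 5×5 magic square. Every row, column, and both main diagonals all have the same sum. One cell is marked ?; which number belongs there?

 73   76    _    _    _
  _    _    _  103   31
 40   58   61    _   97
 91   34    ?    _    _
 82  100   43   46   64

52

Row 5 is complete and sums to 335; that is the magic constant.
Row 3 must total 335; the given cells sum to 256, so (3,4) = 79.
From column 1, 335 − (73 + 40 + 91 + 82) gives (2,1) = 49.
Column 2 needs 335; the known cells sum to 268, so (2,2) = 67.
Main diagonal needs 335; the known cells sum to 265, so (4,4) = 70.
Anti-diagonal needs 335; the known cells sum to 280, so (1,5) = 55.
Row 2: 49 + 67 + 103 + 31 + ? = 335, so (2,3) = 85.
Column 4: 103 + 79 + 70 + 46 + ? = 335, so (1,4) = 37.
The remaining cell in column 5 is (4,5) = 335 − 247 = 88.
Using row 1: 73 + 76 + 37 + 55 + ? → (1,3) = 335 − 241 = 94.
From row 4, 335 − (91 + 34 + 70 + 88) gives (4,3) = 52.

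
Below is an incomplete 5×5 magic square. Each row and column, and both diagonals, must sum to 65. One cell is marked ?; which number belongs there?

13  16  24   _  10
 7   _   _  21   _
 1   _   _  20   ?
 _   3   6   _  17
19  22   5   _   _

23

The remaining cell in row 1 is (1,4) = 65 − 63 = 2.
Column 1 needs 65; the known cells sum to 40, so (4,1) = 25.
The remaining cell in anti-diagonal is (3,3) = 65 − 53 = 12.
Row 4 needs 65; the known cells sum to 51, so (4,4) = 14.
Column 3: 24 + 12 + 6 + 5 + ? = 65, so (2,3) = 18.
Column 4 needs 65; the known cells sum to 57, so (5,4) = 8.
Row 5: 19 + 22 + 5 + 8 + ? = 65, so (5,5) = 11.
The remaining cell in main diagonal is (2,2) = 65 − 50 = 15.
From row 2, 65 − (7 + 15 + 18 + 21) gives (2,5) = 4.
From column 2, 65 − (16 + 15 + 3 + 22) gives (3,2) = 9.
Column 5 needs 65; the known cells sum to 42, so (3,5) = 23.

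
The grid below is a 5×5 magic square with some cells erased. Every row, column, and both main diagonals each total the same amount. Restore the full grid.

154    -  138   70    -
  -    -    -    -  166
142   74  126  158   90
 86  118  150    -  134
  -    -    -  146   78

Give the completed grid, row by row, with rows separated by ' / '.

Row 3 is already complete: 142 + 74 + 126 + 158 + 90 = 590, so that is the magic constant.
Using row 4: 86 + 118 + 150 + 134 + ? → (4,4) = 590 − 488 = 102.
From column 4, 590 − (70 + 158 + 102 + 146) gives (2,4) = 114.
From column 5, 590 − (166 + 90 + 134 + 78) gives (1,5) = 122.
Main diagonal needs 590; the known cells sum to 460, so (2,2) = 130.
Using anti-diagonal: 122 + 114 + 126 + 118 + ? → (5,1) = 590 − 480 = 110.
Row 1 needs 590; the known cells sum to 484, so (1,2) = 106.
Column 1 must total 590; the given cells sum to 492, so (2,1) = 98.
Column 2 must total 590; the given cells sum to 428, so (5,2) = 162.
Row 2: 98 + 130 + 114 + 166 + ? = 590, so (2,3) = 82.
Row 5 needs 590; the known cells sum to 496, so (5,3) = 94.

154 106 138 70 122 / 98 130 82 114 166 / 142 74 126 158 90 / 86 118 150 102 134 / 110 162 94 146 78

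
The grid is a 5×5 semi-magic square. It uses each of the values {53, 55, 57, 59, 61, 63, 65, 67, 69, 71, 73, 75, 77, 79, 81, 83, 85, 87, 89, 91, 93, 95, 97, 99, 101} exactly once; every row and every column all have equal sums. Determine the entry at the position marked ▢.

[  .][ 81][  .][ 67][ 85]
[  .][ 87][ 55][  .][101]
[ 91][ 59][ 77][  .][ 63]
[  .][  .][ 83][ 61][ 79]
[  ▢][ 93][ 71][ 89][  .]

75

The 25 entries sum to 1925, so each line sums to 1925/5 = 385.
Row 3: 91 + 59 + 77 + 63 + ? = 385, so (3,4) = 95.
Using column 2: 81 + 87 + 59 + 93 + ? → (4,2) = 385 − 320 = 65.
The remaining cell in column 3 is (1,3) = 385 − 286 = 99.
Column 4 needs 385; the known cells sum to 312, so (2,4) = 73.
Column 5 needs 385; the known cells sum to 328, so (5,5) = 57.
Row 1: 81 + 99 + 67 + 85 + ? = 385, so (1,1) = 53.
From row 2, 385 − (87 + 55 + 73 + 101) gives (2,1) = 69.
From row 4, 385 − (65 + 83 + 61 + 79) gives (4,1) = 97.
Row 5 must total 385; the given cells sum to 310, so (5,1) = 75.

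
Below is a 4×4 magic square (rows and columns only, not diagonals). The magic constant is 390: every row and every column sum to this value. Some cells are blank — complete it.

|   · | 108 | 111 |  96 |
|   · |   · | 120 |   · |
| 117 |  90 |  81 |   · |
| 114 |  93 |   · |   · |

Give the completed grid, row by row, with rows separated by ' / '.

75 108 111 96 / 84 99 120 87 / 117 90 81 102 / 114 93 78 105

Row 1: 108 + 111 + 96 + ? = 390, so (1,1) = 75.
Row 3 must total 390; the given cells sum to 288, so (3,4) = 102.
The remaining cell in column 1 is (2,1) = 390 − 306 = 84.
Using column 2: 108 + 90 + 93 + ? → (2,2) = 390 − 291 = 99.
Column 3 needs 390; the known cells sum to 312, so (4,3) = 78.
The remaining cell in row 2 is (2,4) = 390 − 303 = 87.
Using row 4: 114 + 93 + 78 + ? → (4,4) = 390 − 285 = 105.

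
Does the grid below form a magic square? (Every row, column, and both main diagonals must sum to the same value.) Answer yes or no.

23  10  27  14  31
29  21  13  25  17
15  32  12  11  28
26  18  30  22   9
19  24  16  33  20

No — column 1 sums to 112 but column 2 sums to 105.

Row 1: 23 + 10 + 27 + 14 + 31 = 105.
Row 2: 29 + 21 + 13 + 25 + 17 = 105.
Row 3: 15 + 32 + 12 + 11 + 28 = 98.
Row 4: 26 + 18 + 30 + 22 + 9 = 105.
Row 5: 19 + 24 + 16 + 33 + 20 = 112.
Column 1: 23 + 29 + 15 + 26 + 19 = 112.
Column 2: 10 + 21 + 32 + 18 + 24 = 105.
Column 3: 27 + 13 + 12 + 30 + 16 = 98.
Column 4: 14 + 25 + 11 + 22 + 33 = 105.
Column 5: 31 + 17 + 28 + 9 + 20 = 105.
Main diagonal: 23 + 21 + 12 + 22 + 20 = 98.
Anti-diagonal: 31 + 25 + 12 + 18 + 19 = 105.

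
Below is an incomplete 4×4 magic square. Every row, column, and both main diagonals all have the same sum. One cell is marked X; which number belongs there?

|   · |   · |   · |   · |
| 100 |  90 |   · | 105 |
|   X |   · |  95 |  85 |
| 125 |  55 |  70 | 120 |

Row 4 is complete and sums to 370; that is the magic constant.
Using row 2: 100 + 90 + 105 + ? → (2,3) = 370 − 295 = 75.
Using column 3: 75 + 95 + 70 + ? → (1,3) = 370 − 240 = 130.
Using column 4: 105 + 85 + 120 + ? → (1,4) = 370 − 310 = 60.
Using main diagonal: 90 + 95 + 120 + ? → (1,1) = 370 − 305 = 65.
The remaining cell in anti-diagonal is (3,2) = 370 − 260 = 110.
Row 1: 65 + 130 + 60 + ? = 370, so (1,2) = 115.
Row 3 needs 370; the known cells sum to 290, so (3,1) = 80.

80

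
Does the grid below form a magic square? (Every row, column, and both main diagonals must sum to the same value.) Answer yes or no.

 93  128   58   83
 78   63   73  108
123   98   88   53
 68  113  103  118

Row 1: 93 + 128 + 58 + 83 = 362.
Row 2: 78 + 63 + 73 + 108 = 322.
Row 3: 123 + 98 + 88 + 53 = 362.
Row 4: 68 + 113 + 103 + 118 = 402.
Column 1: 93 + 78 + 123 + 68 = 362.
Column 2: 128 + 63 + 98 + 113 = 402.
Column 3: 58 + 73 + 88 + 103 = 322.
Column 4: 83 + 108 + 53 + 118 = 362.
Main diagonal: 93 + 63 + 88 + 118 = 362.
Anti-diagonal: 83 + 73 + 98 + 68 = 322.

No — row 3 sums to 362 but row 4 sums to 402.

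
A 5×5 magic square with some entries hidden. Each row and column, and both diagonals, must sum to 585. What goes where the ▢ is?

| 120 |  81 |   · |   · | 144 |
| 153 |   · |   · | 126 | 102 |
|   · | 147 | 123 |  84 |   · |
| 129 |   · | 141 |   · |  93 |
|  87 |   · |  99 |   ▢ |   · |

150

From column 1, 585 − (120 + 153 + 129 + 87) gives (3,1) = 96.
Anti-diagonal: 144 + 126 + 123 + 87 + ? = 585, so (4,2) = 105.
Using row 3: 96 + 147 + 123 + 84 + ? → (3,5) = 585 − 450 = 135.
Row 4: 129 + 105 + 141 + 93 + ? = 585, so (4,4) = 117.
Column 5: 144 + 102 + 135 + 93 + ? = 585, so (5,5) = 111.
Main diagonal needs 585; the known cells sum to 471, so (2,2) = 114.
From row 2, 585 − (153 + 114 + 126 + 102) gives (2,3) = 90.
The remaining cell in column 2 is (5,2) = 585 − 447 = 138.
The remaining cell in column 3 is (1,3) = 585 − 453 = 132.
The remaining cell in row 1 is (1,4) = 585 − 477 = 108.
From row 5, 585 − (87 + 138 + 99 + 111) gives (5,4) = 150.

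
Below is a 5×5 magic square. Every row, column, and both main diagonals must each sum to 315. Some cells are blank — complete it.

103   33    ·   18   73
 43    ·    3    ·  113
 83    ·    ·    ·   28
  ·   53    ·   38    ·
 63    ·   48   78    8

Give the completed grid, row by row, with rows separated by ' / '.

103 33 88 18 73 / 43 98 3 58 113 / 83 13 68 123 28 / 23 53 108 38 93 / 63 118 48 78 8

Using row 1: 103 + 33 + 18 + 73 + ? → (1,3) = 315 − 227 = 88.
The remaining cell in row 5 is (5,2) = 315 − 197 = 118.
Column 1: 103 + 43 + 83 + 63 + ? = 315, so (4,1) = 23.
From column 5, 315 − (73 + 113 + 28 + 8) gives (4,5) = 93.
From row 4, 315 − (23 + 53 + 38 + 93) gives (4,3) = 108.
The remaining cell in column 3 is (3,3) = 315 − 247 = 68.
Main diagonal needs 315; the known cells sum to 217, so (2,2) = 98.
Anti-diagonal: 73 + 68 + 53 + 63 + ? = 315, so (2,4) = 58.
Column 2: 33 + 98 + 53 + 118 + ? = 315, so (3,2) = 13.
Using column 4: 18 + 58 + 38 + 78 + ? → (3,4) = 315 − 192 = 123.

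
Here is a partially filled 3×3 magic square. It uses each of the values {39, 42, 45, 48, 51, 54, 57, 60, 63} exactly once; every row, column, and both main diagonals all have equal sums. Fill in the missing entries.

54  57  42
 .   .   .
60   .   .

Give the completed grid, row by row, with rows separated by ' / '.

54 57 42 / 39 51 63 / 60 45 48

The 9 entries sum to 459, so each line sums to 459/3 = 153.
Using column 1: 54 + 60 + ? → (2,1) = 153 − 114 = 39.
The remaining cell in anti-diagonal is (2,2) = 153 − 102 = 51.
The remaining cell in row 2 is (2,3) = 153 − 90 = 63.
The remaining cell in column 2 is (3,2) = 153 − 108 = 45.
Column 3 needs 153; the known cells sum to 105, so (3,3) = 48.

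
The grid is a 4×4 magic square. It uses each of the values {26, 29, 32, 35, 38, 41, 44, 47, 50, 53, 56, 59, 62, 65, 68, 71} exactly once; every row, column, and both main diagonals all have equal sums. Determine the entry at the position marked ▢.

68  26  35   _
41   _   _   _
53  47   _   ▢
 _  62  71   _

56

The 16 entries sum to 776, so each line sums to 776/4 = 194.
Row 1: 68 + 26 + 35 + ? = 194, so (1,4) = 65.
Column 1 needs 194; the known cells sum to 162, so (4,1) = 32.
From column 2, 194 − (26 + 47 + 62) gives (2,2) = 59.
Anti-diagonal needs 194; the known cells sum to 144, so (2,3) = 50.
Using row 2: 41 + 59 + 50 + ? → (2,4) = 194 − 150 = 44.
Row 4 must total 194; the given cells sum to 165, so (4,4) = 29.
Column 3 needs 194; the known cells sum to 156, so (3,3) = 38.
Column 4 needs 194; the known cells sum to 138, so (3,4) = 56.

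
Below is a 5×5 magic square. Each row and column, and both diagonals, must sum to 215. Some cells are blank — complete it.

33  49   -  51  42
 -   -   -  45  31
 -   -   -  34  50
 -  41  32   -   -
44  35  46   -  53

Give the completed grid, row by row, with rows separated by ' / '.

The remaining cell in row 1 is (1,3) = 215 − 175 = 40.
Row 5: 44 + 35 + 46 + 53 + ? = 215, so (5,4) = 37.
Column 4: 51 + 45 + 34 + 37 + ? = 215, so (4,4) = 48.
The remaining cell in column 5 is (4,5) = 215 − 176 = 39.
Using anti-diagonal: 42 + 45 + 41 + 44 + ? → (3,3) = 215 − 172 = 43.
From row 4, 215 − (41 + 32 + 48 + 39) gives (4,1) = 55.
Column 3: 40 + 43 + 32 + 46 + ? = 215, so (2,3) = 54.
Using main diagonal: 33 + 43 + 48 + 53 + ? → (2,2) = 215 − 177 = 38.
Row 2 needs 215; the known cells sum to 168, so (2,1) = 47.
The remaining cell in column 1 is (3,1) = 215 − 179 = 36.
Column 2 must total 215; the given cells sum to 163, so (3,2) = 52.

33 49 40 51 42 / 47 38 54 45 31 / 36 52 43 34 50 / 55 41 32 48 39 / 44 35 46 37 53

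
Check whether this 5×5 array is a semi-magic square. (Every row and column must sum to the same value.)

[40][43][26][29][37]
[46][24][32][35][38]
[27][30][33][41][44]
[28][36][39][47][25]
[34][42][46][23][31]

Row 1: 40 + 43 + 26 + 29 + 37 = 175.
Row 2: 46 + 24 + 32 + 35 + 38 = 175.
Row 3: 27 + 30 + 33 + 41 + 44 = 175.
Row 4: 28 + 36 + 39 + 47 + 25 = 175.
Row 5: 34 + 42 + 46 + 23 + 31 = 176.
Column 1: 40 + 46 + 27 + 28 + 34 = 175.
Column 2: 43 + 24 + 30 + 36 + 42 = 175.
Column 3: 26 + 32 + 33 + 39 + 46 = 176.
Column 4: 29 + 35 + 41 + 47 + 23 = 175.
Column 5: 37 + 38 + 44 + 25 + 31 = 175.

No — column 3 sums to 176 but column 1 sums to 175.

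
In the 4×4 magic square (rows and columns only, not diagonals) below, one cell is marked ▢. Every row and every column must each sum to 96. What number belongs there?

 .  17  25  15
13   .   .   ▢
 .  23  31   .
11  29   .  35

Row 1: 17 + 25 + 15 + ? = 96, so (1,1) = 39.
Using row 4: 11 + 29 + 35 + ? → (4,3) = 96 − 75 = 21.
Using column 1: 39 + 13 + 11 + ? → (3,1) = 96 − 63 = 33.
From column 2, 96 − (17 + 23 + 29) gives (2,2) = 27.
The remaining cell in column 3 is (2,3) = 96 − 77 = 19.
Row 2 must total 96; the given cells sum to 59, so (2,4) = 37.

37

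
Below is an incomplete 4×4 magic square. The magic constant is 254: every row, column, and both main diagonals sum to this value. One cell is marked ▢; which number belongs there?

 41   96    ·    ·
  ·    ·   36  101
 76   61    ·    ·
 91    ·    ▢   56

81

Column 1: 41 + 76 + 91 + ? = 254, so (2,1) = 46.
Anti-diagonal must total 254; the given cells sum to 188, so (1,4) = 66.
Row 1 must total 254; the given cells sum to 203, so (1,3) = 51.
From row 2, 254 − (46 + 36 + 101) gives (2,2) = 71.
The remaining cell in column 2 is (4,2) = 254 − 228 = 26.
Column 4 must total 254; the given cells sum to 223, so (3,4) = 31.
Main diagonal must total 254; the given cells sum to 168, so (3,3) = 86.
Row 4 needs 254; the known cells sum to 173, so (4,3) = 81.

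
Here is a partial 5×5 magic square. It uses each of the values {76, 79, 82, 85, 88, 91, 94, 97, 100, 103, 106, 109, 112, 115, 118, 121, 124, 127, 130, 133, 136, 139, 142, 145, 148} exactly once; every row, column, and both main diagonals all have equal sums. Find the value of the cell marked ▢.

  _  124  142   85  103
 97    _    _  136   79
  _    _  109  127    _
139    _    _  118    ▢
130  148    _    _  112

The 25 entries sum to 2800, so each line sums to 2800/5 = 560.
Using row 1: 124 + 142 + 85 + 103 + ? → (1,1) = 560 − 454 = 106.
Column 1 must total 560; the given cells sum to 472, so (3,1) = 88.
Using column 4: 85 + 136 + 127 + 118 + ? → (5,4) = 560 − 466 = 94.
The remaining cell in main diagonal is (2,2) = 560 − 445 = 115.
Anti-diagonal must total 560; the given cells sum to 478, so (4,2) = 82.
The remaining cell in row 2 is (2,3) = 560 − 427 = 133.
Row 5 must total 560; the given cells sum to 484, so (5,3) = 76.
Column 2 needs 560; the known cells sum to 469, so (3,2) = 91.
Column 3 must total 560; the given cells sum to 460, so (4,3) = 100.
Using row 3: 88 + 91 + 109 + 127 + ? → (3,5) = 560 − 415 = 145.
Row 4: 139 + 82 + 100 + 118 + ? = 560, so (4,5) = 121.

121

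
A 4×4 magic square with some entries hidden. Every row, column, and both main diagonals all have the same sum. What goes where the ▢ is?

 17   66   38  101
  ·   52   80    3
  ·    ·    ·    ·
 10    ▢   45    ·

Row 1 is complete and sums to 222; that is the magic constant.
From row 2, 222 − (52 + 80 + 3) gives (2,1) = 87.
From column 1, 222 − (17 + 87 + 10) gives (3,1) = 108.
Column 3 needs 222; the known cells sum to 163, so (3,3) = 59.
Main diagonal needs 222; the known cells sum to 128, so (4,4) = 94.
The remaining cell in anti-diagonal is (3,2) = 222 − 191 = 31.
The remaining cell in row 3 is (3,4) = 222 − 198 = 24.
Row 4: 10 + 45 + 94 + ? = 222, so (4,2) = 73.

73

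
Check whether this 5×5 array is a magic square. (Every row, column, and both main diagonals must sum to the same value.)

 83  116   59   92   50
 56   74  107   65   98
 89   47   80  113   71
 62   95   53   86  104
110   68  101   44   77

Yes

Row 1: 83 + 116 + 59 + 92 + 50 = 400.
Row 2: 56 + 74 + 107 + 65 + 98 = 400.
Row 3: 89 + 47 + 80 + 113 + 71 = 400.
Row 4: 62 + 95 + 53 + 86 + 104 = 400.
Row 5: 110 + 68 + 101 + 44 + 77 = 400.
Column 1: 83 + 56 + 89 + 62 + 110 = 400.
Column 2: 116 + 74 + 47 + 95 + 68 = 400.
Column 3: 59 + 107 + 80 + 53 + 101 = 400.
Column 4: 92 + 65 + 113 + 86 + 44 = 400.
Column 5: 50 + 98 + 71 + 104 + 77 = 400.
Main diagonal: 83 + 74 + 80 + 86 + 77 = 400.
Anti-diagonal: 50 + 65 + 80 + 95 + 110 = 400.
All lines sum to 400.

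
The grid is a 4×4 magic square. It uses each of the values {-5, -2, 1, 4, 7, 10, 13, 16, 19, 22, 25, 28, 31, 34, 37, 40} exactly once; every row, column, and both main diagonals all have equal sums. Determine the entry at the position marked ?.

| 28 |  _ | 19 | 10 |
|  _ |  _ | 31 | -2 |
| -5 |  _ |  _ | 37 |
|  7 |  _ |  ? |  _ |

4

The 16 entries sum to 280, so each line sums to 280/4 = 70.
Row 1: 28 + 19 + 10 + ? = 70, so (1,2) = 13.
From column 1, 70 − (28 + (-5) + 7) gives (2,1) = 40.
The remaining cell in column 4 is (4,4) = 70 − 45 = 25.
The remaining cell in anti-diagonal is (3,2) = 70 − 48 = 22.
Row 2: 40 + 31 + (-2) + ? = 70, so (2,2) = 1.
Row 3 must total 70; the given cells sum to 54, so (3,3) = 16.
Column 2 must total 70; the given cells sum to 36, so (4,2) = 34.
Column 3 must total 70; the given cells sum to 66, so (4,3) = 4.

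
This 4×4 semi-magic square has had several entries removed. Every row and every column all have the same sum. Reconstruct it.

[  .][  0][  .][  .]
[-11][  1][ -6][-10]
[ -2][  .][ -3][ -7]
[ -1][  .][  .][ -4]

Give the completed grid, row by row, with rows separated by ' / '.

-12 0 -9 -5 / -11 1 -6 -10 / -2 -14 -3 -7 / -1 -13 -8 -4

Row 2 is already complete: -11 + 1 + -6 + -10 = -26, so that is the magic constant.
Row 3 must total -26; the given cells sum to -12, so (3,2) = -14.
Column 1: -11 + (-2) + (-1) + ? = -26, so (1,1) = -12.
Using column 2: 0 + 1 + (-14) + ? → (4,2) = -26 − (-13) = -13.
Column 4: -10 + (-7) + (-4) + ? = -26, so (1,4) = -5.
Row 1 needs -26; the known cells sum to -17, so (1,3) = -9.
Row 4 must total -26; the given cells sum to -18, so (4,3) = -8.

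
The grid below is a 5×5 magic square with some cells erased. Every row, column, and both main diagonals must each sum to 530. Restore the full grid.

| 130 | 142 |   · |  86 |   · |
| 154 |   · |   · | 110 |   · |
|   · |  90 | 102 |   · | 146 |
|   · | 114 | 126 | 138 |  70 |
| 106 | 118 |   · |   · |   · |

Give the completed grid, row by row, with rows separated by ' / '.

130 142 74 86 98 / 154 66 78 110 122 / 58 90 102 134 146 / 82 114 126 138 70 / 106 118 150 62 94

Using row 4: 114 + 126 + 138 + 70 + ? → (4,1) = 530 − 448 = 82.
Column 1 must total 530; the given cells sum to 472, so (3,1) = 58.
Column 2: 142 + 90 + 114 + 118 + ? = 530, so (2,2) = 66.
Main diagonal needs 530; the known cells sum to 436, so (5,5) = 94.
Anti-diagonal needs 530; the known cells sum to 432, so (1,5) = 98.
From row 1, 530 − (130 + 142 + 86 + 98) gives (1,3) = 74.
Using row 3: 58 + 90 + 102 + 146 + ? → (3,4) = 530 − 396 = 134.
Column 4 needs 530; the known cells sum to 468, so (5,4) = 62.
From column 5, 530 − (98 + 146 + 70 + 94) gives (2,5) = 122.
The remaining cell in row 2 is (2,3) = 530 − 452 = 78.
The remaining cell in row 5 is (5,3) = 530 − 380 = 150.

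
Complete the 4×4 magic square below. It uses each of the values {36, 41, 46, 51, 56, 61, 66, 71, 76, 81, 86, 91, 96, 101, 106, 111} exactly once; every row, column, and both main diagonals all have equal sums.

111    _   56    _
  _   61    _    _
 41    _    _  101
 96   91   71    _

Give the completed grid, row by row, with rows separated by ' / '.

111 76 56 51 / 46 61 81 106 / 41 66 86 101 / 96 91 71 36

The 16 entries sum to 1176, so each line sums to 1176/4 = 294.
From row 4, 294 − (96 + 91 + 71) gives (4,4) = 36.
Column 1 needs 294; the known cells sum to 248, so (2,1) = 46.
Main diagonal: 111 + 61 + 36 + ? = 294, so (3,3) = 86.
Using row 3: 41 + 86 + 101 + ? → (3,2) = 294 − 228 = 66.
Using column 2: 61 + 66 + 91 + ? → (1,2) = 294 − 218 = 76.
Column 3: 56 + 86 + 71 + ? = 294, so (2,3) = 81.
The remaining cell in anti-diagonal is (1,4) = 294 − 243 = 51.
Using row 2: 46 + 61 + 81 + ? → (2,4) = 294 − 188 = 106.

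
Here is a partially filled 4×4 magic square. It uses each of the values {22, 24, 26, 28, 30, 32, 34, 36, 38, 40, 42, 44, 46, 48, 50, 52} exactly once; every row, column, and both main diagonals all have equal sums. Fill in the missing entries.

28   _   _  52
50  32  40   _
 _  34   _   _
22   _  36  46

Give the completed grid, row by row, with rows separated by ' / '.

The 16 entries sum to 592, so each line sums to 592/4 = 148.
Row 2: 50 + 32 + 40 + ? = 148, so (2,4) = 26.
Row 4: 22 + 36 + 46 + ? = 148, so (4,2) = 44.
Using column 1: 28 + 50 + 22 + ? → (3,1) = 148 − 100 = 48.
Column 2: 32 + 34 + 44 + ? = 148, so (1,2) = 38.
Column 4: 52 + 26 + 46 + ? = 148, so (3,4) = 24.
Using main diagonal: 28 + 32 + 46 + ? → (3,3) = 148 − 106 = 42.
The remaining cell in row 1 is (1,3) = 148 − 118 = 30.

28 38 30 52 / 50 32 40 26 / 48 34 42 24 / 22 44 36 46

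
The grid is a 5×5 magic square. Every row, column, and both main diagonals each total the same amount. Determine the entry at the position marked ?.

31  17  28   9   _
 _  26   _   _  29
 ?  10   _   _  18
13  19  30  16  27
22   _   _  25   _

24

Row 4 is complete and sums to 105; that is the magic constant.
From row 1, 105 − (31 + 17 + 28 + 9) gives (1,5) = 20.
The remaining cell in column 2 is (5,2) = 105 − 72 = 33.
Column 5 must total 105; the given cells sum to 94, so (5,5) = 11.
Main diagonal needs 105; the known cells sum to 84, so (3,3) = 21.
Anti-diagonal needs 105; the known cells sum to 82, so (2,4) = 23.
Row 5 must total 105; the given cells sum to 91, so (5,3) = 14.
The remaining cell in column 3 is (2,3) = 105 − 93 = 12.
Column 4 needs 105; the known cells sum to 73, so (3,4) = 32.
From row 2, 105 − (26 + 12 + 23 + 29) gives (2,1) = 15.
Using row 3: 10 + 21 + 32 + 18 + ? → (3,1) = 105 − 81 = 24.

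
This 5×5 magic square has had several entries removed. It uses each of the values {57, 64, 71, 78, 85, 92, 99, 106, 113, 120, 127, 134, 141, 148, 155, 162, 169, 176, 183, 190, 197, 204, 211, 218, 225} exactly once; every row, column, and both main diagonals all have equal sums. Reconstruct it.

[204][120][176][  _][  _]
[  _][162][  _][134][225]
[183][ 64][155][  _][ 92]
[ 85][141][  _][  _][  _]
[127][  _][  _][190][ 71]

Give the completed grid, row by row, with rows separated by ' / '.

204 120 176 57 148 / 106 162 78 134 225 / 183 64 155 211 92 / 85 141 197 113 169 / 127 218 99 190 71

The 25 entries sum to 3525, so each line sums to 3525/5 = 705.
The remaining cell in row 3 is (3,4) = 705 − 494 = 211.
Column 1: 204 + 183 + 85 + 127 + ? = 705, so (2,1) = 106.
Using column 2: 120 + 162 + 64 + 141 + ? → (5,2) = 705 − 487 = 218.
Main diagonal must total 705; the given cells sum to 592, so (4,4) = 113.
Using anti-diagonal: 134 + 155 + 141 + 127 + ? → (1,5) = 705 − 557 = 148.
From row 1, 705 − (204 + 120 + 176 + 148) gives (1,4) = 57.
Row 2 must total 705; the given cells sum to 627, so (2,3) = 78.
The remaining cell in row 5 is (5,3) = 705 − 606 = 99.
The remaining cell in column 3 is (4,3) = 705 − 508 = 197.
Using column 5: 148 + 225 + 92 + 71 + ? → (4,5) = 705 − 536 = 169.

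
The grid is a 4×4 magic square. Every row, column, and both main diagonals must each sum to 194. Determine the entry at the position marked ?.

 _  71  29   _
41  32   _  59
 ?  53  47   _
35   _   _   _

The remaining cell in row 2 is (2,3) = 194 − 132 = 62.
The remaining cell in column 2 is (4,2) = 194 − 156 = 38.
Column 3 must total 194; the given cells sum to 138, so (4,3) = 56.
Anti-diagonal: 62 + 53 + 35 + ? = 194, so (1,4) = 44.
Row 1 must total 194; the given cells sum to 144, so (1,1) = 50.
Using row 4: 35 + 38 + 56 + ? → (4,4) = 194 − 129 = 65.
The remaining cell in column 1 is (3,1) = 194 − 126 = 68.

68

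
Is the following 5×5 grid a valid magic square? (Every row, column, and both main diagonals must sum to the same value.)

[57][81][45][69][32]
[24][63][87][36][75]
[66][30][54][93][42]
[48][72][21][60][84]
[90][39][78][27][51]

No — column 5 sums to 284 but column 4 sums to 285.

Row 1: 57 + 81 + 45 + 69 + 32 = 284.
Row 2: 24 + 63 + 87 + 36 + 75 = 285.
Row 3: 66 + 30 + 54 + 93 + 42 = 285.
Row 4: 48 + 72 + 21 + 60 + 84 = 285.
Row 5: 90 + 39 + 78 + 27 + 51 = 285.
Column 1: 57 + 24 + 66 + 48 + 90 = 285.
Column 2: 81 + 63 + 30 + 72 + 39 = 285.
Column 3: 45 + 87 + 54 + 21 + 78 = 285.
Column 4: 69 + 36 + 93 + 60 + 27 = 285.
Column 5: 32 + 75 + 42 + 84 + 51 = 284.
Main diagonal: 57 + 63 + 54 + 60 + 51 = 285.
Anti-diagonal: 32 + 36 + 54 + 72 + 90 = 284.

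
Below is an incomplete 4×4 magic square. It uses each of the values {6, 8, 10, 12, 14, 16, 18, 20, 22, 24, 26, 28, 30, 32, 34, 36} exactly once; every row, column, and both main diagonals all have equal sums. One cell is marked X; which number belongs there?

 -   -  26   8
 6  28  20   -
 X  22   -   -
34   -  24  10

The 16 entries sum to 336, so each line sums to 336/4 = 84.
The remaining cell in row 2 is (2,4) = 84 − 54 = 30.
Row 4: 34 + 24 + 10 + ? = 84, so (4,2) = 16.
The remaining cell in column 2 is (1,2) = 84 − 66 = 18.
Column 3 must total 84; the given cells sum to 70, so (3,3) = 14.
Column 4 must total 84; the given cells sum to 48, so (3,4) = 36.
The remaining cell in main diagonal is (1,1) = 84 − 52 = 32.
Row 3 must total 84; the given cells sum to 72, so (3,1) = 12.

12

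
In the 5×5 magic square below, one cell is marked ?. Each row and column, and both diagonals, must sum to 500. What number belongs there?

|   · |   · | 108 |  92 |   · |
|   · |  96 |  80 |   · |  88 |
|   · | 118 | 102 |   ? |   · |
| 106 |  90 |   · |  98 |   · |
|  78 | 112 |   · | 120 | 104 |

Row 5 needs 500; the known cells sum to 414, so (5,3) = 86.
Using column 2: 96 + 118 + 90 + 112 + ? → (1,2) = 500 − 416 = 84.
Column 3 needs 500; the known cells sum to 376, so (4,3) = 124.
From main diagonal, 500 − (96 + 102 + 98 + 104) gives (1,1) = 100.
From row 1, 500 − (100 + 84 + 108 + 92) gives (1,5) = 116.
Row 4 needs 500; the known cells sum to 418, so (4,5) = 82.
Column 5 needs 500; the known cells sum to 390, so (3,5) = 110.
The remaining cell in anti-diagonal is (2,4) = 500 − 386 = 114.
Row 2: 96 + 80 + 114 + 88 + ? = 500, so (2,1) = 122.
Column 1: 100 + 122 + 106 + 78 + ? = 500, so (3,1) = 94.
Column 4: 92 + 114 + 98 + 120 + ? = 500, so (3,4) = 76.

76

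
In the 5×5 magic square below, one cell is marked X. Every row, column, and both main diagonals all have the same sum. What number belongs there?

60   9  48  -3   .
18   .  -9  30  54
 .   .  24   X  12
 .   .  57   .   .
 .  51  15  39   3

63

Column 3 is complete and sums to 135; that is the magic constant.
From row 1, 135 − (60 + 9 + 48 + (-3)) gives (1,5) = 21.
Row 2 must total 135; the given cells sum to 93, so (2,2) = 42.
The remaining cell in row 5 is (5,1) = 135 − 108 = 27.
From column 5, 135 − (21 + 54 + 12 + 3) gives (4,5) = 45.
Using main diagonal: 60 + 42 + 24 + 3 + ? → (4,4) = 135 − 129 = 6.
Anti-diagonal must total 135; the given cells sum to 102, so (4,2) = 33.
Using row 4: 33 + 57 + 6 + 45 + ? → (4,1) = 135 − 141 = -6.
Using column 1: 60 + 18 + (-6) + 27 + ? → (3,1) = 135 − 99 = 36.
The remaining cell in column 2 is (3,2) = 135 − 135 = 0.
From column 4, 135 − (-3 + 30 + 6 + 39) gives (3,4) = 63.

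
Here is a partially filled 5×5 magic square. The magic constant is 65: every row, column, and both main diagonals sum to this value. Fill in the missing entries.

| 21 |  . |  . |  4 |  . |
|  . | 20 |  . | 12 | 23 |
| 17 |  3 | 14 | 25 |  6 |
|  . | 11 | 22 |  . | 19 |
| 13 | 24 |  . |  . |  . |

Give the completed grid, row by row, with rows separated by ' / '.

Column 2 needs 65; the known cells sum to 58, so (1,2) = 7.
Anti-diagonal: 12 + 14 + 11 + 13 + ? = 65, so (1,5) = 15.
From row 1, 65 − (21 + 7 + 4 + 15) gives (1,3) = 18.
Column 5 needs 65; the known cells sum to 63, so (5,5) = 2.
Main diagonal: 21 + 20 + 14 + 2 + ? = 65, so (4,4) = 8.
Row 4: 11 + 22 + 8 + 19 + ? = 65, so (4,1) = 5.
Column 1: 21 + 17 + 5 + 13 + ? = 65, so (2,1) = 9.
From column 4, 65 − (4 + 12 + 25 + 8) gives (5,4) = 16.
Using row 2: 9 + 20 + 12 + 23 + ? → (2,3) = 65 − 64 = 1.
Row 5: 13 + 24 + 16 + 2 + ? = 65, so (5,3) = 10.

21 7 18 4 15 / 9 20 1 12 23 / 17 3 14 25 6 / 5 11 22 8 19 / 13 24 10 16 2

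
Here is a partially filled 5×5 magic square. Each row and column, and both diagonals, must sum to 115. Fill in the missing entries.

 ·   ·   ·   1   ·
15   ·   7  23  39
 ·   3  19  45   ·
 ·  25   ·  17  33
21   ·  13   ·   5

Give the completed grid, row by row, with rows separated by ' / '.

Row 2 needs 115; the known cells sum to 84, so (2,2) = 31.
Column 4 must total 115; the given cells sum to 86, so (5,4) = 29.
The remaining cell in main diagonal is (1,1) = 115 − 72 = 43.
Anti-diagonal: 23 + 19 + 25 + 21 + ? = 115, so (1,5) = 27.
Row 5 needs 115; the known cells sum to 68, so (5,2) = 47.
The remaining cell in column 2 is (1,2) = 115 − 106 = 9.
From column 5, 115 − (27 + 39 + 33 + 5) gives (3,5) = 11.
From row 1, 115 − (43 + 9 + 1 + 27) gives (1,3) = 35.
Row 3 must total 115; the given cells sum to 78, so (3,1) = 37.
The remaining cell in column 1 is (4,1) = 115 − 116 = -1.
Column 3 must total 115; the given cells sum to 74, so (4,3) = 41.

43 9 35 1 27 / 15 31 7 23 39 / 37 3 19 45 11 / -1 25 41 17 33 / 21 47 13 29 5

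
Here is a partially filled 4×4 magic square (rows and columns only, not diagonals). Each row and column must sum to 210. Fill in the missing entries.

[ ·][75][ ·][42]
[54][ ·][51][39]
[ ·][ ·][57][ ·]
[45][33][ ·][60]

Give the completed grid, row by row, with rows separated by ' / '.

Row 2 needs 210; the known cells sum to 144, so (2,2) = 66.
From row 4, 210 − (45 + 33 + 60) gives (4,3) = 72.
The remaining cell in column 2 is (3,2) = 210 − 174 = 36.
The remaining cell in column 3 is (1,3) = 210 − 180 = 30.
The remaining cell in column 4 is (3,4) = 210 − 141 = 69.
Using row 1: 75 + 30 + 42 + ? → (1,1) = 210 − 147 = 63.
The remaining cell in row 3 is (3,1) = 210 − 162 = 48.

63 75 30 42 / 54 66 51 39 / 48 36 57 69 / 45 33 72 60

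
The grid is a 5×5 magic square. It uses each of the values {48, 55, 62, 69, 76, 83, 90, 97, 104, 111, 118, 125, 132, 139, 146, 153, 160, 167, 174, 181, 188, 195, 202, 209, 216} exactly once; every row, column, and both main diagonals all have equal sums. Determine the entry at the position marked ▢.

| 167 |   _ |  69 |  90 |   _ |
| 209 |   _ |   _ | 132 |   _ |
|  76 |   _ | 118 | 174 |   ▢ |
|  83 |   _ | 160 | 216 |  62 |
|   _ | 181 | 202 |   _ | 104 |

195

The 25 entries sum to 3300, so each line sums to 3300/5 = 660.
The remaining cell in row 4 is (4,2) = 660 − 521 = 139.
The remaining cell in column 1 is (5,1) = 660 − 535 = 125.
Column 3 needs 660; the known cells sum to 549, so (2,3) = 111.
Column 4 must total 660; the given cells sum to 612, so (5,4) = 48.
Main diagonal: 167 + 118 + 216 + 104 + ? = 660, so (2,2) = 55.
Anti-diagonal must total 660; the given cells sum to 514, so (1,5) = 146.
Using row 1: 167 + 69 + 90 + 146 + ? → (1,2) = 660 − 472 = 188.
Row 2 must total 660; the given cells sum to 507, so (2,5) = 153.
Column 2 must total 660; the given cells sum to 563, so (3,2) = 97.
Column 5 must total 660; the given cells sum to 465, so (3,5) = 195.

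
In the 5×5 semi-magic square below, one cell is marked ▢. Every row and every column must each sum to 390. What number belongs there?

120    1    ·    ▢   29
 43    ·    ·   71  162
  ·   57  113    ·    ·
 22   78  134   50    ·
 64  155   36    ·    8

148

Row 4 must total 390; the given cells sum to 284, so (4,5) = 106.
Row 5: 64 + 155 + 36 + 8 + ? = 390, so (5,4) = 127.
Using column 1: 120 + 43 + 22 + 64 + ? → (3,1) = 390 − 249 = 141.
The remaining cell in column 2 is (2,2) = 390 − 291 = 99.
The remaining cell in column 5 is (3,5) = 390 − 305 = 85.
Row 2: 43 + 99 + 71 + 162 + ? = 390, so (2,3) = 15.
Using row 3: 141 + 57 + 113 + 85 + ? → (3,4) = 390 − 396 = -6.
Column 3 needs 390; the known cells sum to 298, so (1,3) = 92.
Column 4 must total 390; the given cells sum to 242, so (1,4) = 148.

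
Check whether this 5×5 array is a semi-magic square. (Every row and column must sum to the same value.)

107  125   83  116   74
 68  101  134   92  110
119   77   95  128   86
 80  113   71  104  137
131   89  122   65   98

Yes

Row 1: 107 + 125 + 83 + 116 + 74 = 505.
Row 2: 68 + 101 + 134 + 92 + 110 = 505.
Row 3: 119 + 77 + 95 + 128 + 86 = 505.
Row 4: 80 + 113 + 71 + 104 + 137 = 505.
Row 5: 131 + 89 + 122 + 65 + 98 = 505.
Column 1: 107 + 68 + 119 + 80 + 131 = 505.
Column 2: 125 + 101 + 77 + 113 + 89 = 505.
Column 3: 83 + 134 + 95 + 71 + 122 = 505.
Column 4: 116 + 92 + 128 + 104 + 65 = 505.
Column 5: 74 + 110 + 86 + 137 + 98 = 505.
All lines sum to 505.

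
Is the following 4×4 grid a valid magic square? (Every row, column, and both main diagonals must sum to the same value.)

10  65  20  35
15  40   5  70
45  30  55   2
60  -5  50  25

Row 1: 10 + 65 + 20 + 35 = 130.
Row 2: 15 + 40 + 5 + 70 = 130.
Row 3: 45 + 30 + 55 + 2 = 132.
Row 4: 60 + (-5) + 50 + 25 = 130.
Column 1: 10 + 15 + 45 + 60 = 130.
Column 2: 65 + 40 + 30 + (-5) = 130.
Column 3: 20 + 5 + 55 + 50 = 130.
Column 4: 35 + 70 + 2 + 25 = 132.
Main diagonal: 10 + 40 + 55 + 25 = 130.
Anti-diagonal: 35 + 5 + 30 + 60 = 130.

No — column 4 sums to 132 but column 2 sums to 130.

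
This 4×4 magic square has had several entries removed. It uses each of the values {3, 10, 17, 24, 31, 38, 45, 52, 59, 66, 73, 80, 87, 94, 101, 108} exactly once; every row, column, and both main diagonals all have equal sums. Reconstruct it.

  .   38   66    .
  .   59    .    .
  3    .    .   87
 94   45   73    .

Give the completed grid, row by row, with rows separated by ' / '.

101 38 66 17 / 24 59 31 108 / 3 80 52 87 / 94 45 73 10

The 16 entries sum to 888, so each line sums to 888/4 = 222.
From row 4, 222 − (94 + 45 + 73) gives (4,4) = 10.
Column 2 needs 222; the known cells sum to 142, so (3,2) = 80.
From row 3, 222 − (3 + 80 + 87) gives (3,3) = 52.
Column 3: 66 + 52 + 73 + ? = 222, so (2,3) = 31.
The remaining cell in main diagonal is (1,1) = 222 − 121 = 101.
Using anti-diagonal: 31 + 80 + 94 + ? → (1,4) = 222 − 205 = 17.
Column 1 needs 222; the known cells sum to 198, so (2,1) = 24.
The remaining cell in column 4 is (2,4) = 222 − 114 = 108.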